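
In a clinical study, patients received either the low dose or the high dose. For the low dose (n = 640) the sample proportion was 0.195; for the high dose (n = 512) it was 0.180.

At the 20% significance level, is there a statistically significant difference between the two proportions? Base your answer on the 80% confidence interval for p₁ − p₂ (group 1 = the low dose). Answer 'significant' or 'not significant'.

The two standard errors are √(0.1950×0.8050/640) = 0.01566 and √(0.1800×0.8200/512) = 0.01698.
Because the samples are independent, SE_diff = √(0.01566² + 0.01698²) = 0.02310.
Using z* = 1.282 for 80%, ME = 1.282 × 0.02310 = 0.02961.
p̂₁ − p̂₂ = 0.0150; interval 0.0150 ± 0.02961 gives (-0.01461, 0.04461).
The interval (-0.01461, 0.04461) contains 0, so the difference is not significant.

not significant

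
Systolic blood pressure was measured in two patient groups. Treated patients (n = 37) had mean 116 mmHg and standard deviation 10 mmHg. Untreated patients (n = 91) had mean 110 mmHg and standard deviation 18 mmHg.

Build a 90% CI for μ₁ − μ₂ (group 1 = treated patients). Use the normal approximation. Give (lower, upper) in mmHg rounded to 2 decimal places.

(1.88, 10.12)

Per-group SEs: s₁/√n₁ = 10/√37 = 1.6440, s₂/√n₂ = 18/√91 = 1.8869.
Unpooled SE of the difference: √(2.702736 + 3.56039161) = 2.5026.
Margin of error = z* · SE = 1.645 × 2.5026 = 4.1168.
x̄₁ − x̄₂ = 116 − 110 = 6.0000.
CI: 6.0000 ± 4.1168 = (1.88, 10.12).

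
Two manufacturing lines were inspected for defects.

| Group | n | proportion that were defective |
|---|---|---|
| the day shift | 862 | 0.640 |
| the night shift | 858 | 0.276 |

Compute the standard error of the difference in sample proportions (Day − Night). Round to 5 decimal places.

SE₁ = √(p̂₁(1−p̂₁)/n₁) = √(0.6400·0.3600/862) = 0.01635; SE₂ = √(0.2760·0.7240/858) = 0.01526.
Independent samples: SE of the difference = √(SE₁² + SE₂²) = √(0.0002673225 + 0.0002328676) = 0.02236.

0.02236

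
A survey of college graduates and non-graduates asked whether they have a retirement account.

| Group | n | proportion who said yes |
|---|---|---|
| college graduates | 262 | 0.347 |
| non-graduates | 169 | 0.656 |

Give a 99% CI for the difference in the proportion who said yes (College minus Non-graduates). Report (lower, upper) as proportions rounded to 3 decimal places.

(-0.430, -0.188)

The two standard errors are √(0.3470×0.6530/262) = 0.02941 and √(0.6560×0.3440/169) = 0.03654.
Because the samples are independent, SE_diff = √(0.02941² + 0.03654²) = 0.04691.
Using z* = 2.576 for 99%, ME = 2.576 × 0.04691 = 0.12084.
p̂₁ − p̂₂ = -0.3090; interval -0.3090 ± 0.12084 gives (-0.430, -0.188).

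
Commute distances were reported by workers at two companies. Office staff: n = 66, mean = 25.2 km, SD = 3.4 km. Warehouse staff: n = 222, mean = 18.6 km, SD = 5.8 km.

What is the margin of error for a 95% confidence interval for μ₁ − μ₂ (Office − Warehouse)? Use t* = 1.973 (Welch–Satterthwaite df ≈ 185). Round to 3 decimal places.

Per-group SEs: s₁/√n₁ = 3.4/√66 = 0.4185, s₂/√n₂ = 5.8/√222 = 0.3893.
Unpooled SE of the difference: √(0.17514225 + 0.15155449) = 0.5716.
Margin of error = t* · SE = 1.973 × 0.5716 = 1.1278.

1.128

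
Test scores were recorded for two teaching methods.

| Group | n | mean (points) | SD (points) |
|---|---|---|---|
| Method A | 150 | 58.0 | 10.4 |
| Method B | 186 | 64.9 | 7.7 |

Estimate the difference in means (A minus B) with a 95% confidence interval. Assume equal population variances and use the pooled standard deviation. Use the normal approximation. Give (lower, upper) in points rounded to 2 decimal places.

(-8.84, -4.96)

s_p = √[((n₁−1)s₁² + (n₂−1)s₂²)/(n₁+n₂−2)] = √[(149·10.4² + 185·7.7²)/334] = 9.0051.
SE = 9.0051·√(1/150 + 1/186) = 0.9882.
With z* = 1.960, margin = 1.960 × 0.9882 = 1.9369.
x̄₁ − x̄₂ = 58.0 − 64.9 = -6.9000; interval -6.9000 ± 1.9369 = (-8.84, -4.96).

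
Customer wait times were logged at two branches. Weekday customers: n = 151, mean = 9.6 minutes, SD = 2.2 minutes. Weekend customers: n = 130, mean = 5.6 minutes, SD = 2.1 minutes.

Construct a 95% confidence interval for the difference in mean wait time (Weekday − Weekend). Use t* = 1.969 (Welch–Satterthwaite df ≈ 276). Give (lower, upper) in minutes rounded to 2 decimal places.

(3.49, 4.51)

Per-group SEs: s₁/√n₁ = 2.2/√151 = 0.1790, s₂/√n₂ = 2.1/√130 = 0.1842.
Unpooled SE of the difference: √(0.032041 + 0.03392964) = 0.2568.
Margin of error = t* · SE = 1.969 × 0.2568 = 0.5056.
x̄₁ − x̄₂ = 9.6 − 5.6 = 4.0000.
CI: 4.0000 ± 0.5056 = (3.49, 4.51).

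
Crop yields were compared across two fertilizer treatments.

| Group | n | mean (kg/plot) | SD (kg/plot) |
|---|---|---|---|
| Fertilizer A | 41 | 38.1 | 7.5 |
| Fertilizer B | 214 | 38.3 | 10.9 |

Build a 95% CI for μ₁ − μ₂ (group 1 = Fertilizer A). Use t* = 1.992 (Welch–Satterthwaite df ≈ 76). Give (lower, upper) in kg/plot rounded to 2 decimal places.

SE₁ = s₁/√n₁ = 7.5/√41 = 1.1713; SE₂ = 10.9/√214 = 0.7451.
Independent samples, unequal variances: SE_diff = √(SE₁² + SE₂²) = √(1.37194369 + 0.55517401) = 1.3882.
t* = 1.992, so margin of error = 1.992 × 1.3882 = 2.7653.
Difference in means = 38.1 − 38.3 = -0.2000.
-0.2000 ± 2.7653 → (-2.97, 2.57).

(-2.97, 2.57)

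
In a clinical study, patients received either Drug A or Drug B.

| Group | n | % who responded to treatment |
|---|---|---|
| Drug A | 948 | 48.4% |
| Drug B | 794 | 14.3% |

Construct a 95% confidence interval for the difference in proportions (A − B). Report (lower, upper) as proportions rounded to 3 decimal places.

(0.301, 0.381)

SE₁ = √(p̂₁(1−p̂₁)/n₁) = √(0.4840·0.5160/948) = 0.01623; SE₂ = √(0.1430·0.8570/794) = 0.01242.
Independent samples: SE of the difference = √(SE₁² + SE₂²) = √(0.0002634129 + 0.0001542564) = 0.02044.
z* for 95% confidence is 1.960, so the margin of error is 1.960 × 0.02044 = 0.04006.
Point estimate p̂₁ − p̂₂ = 0.4840 − 0.1430 = 0.3410.
0.3410 ± 0.04006 → (0.301, 0.381).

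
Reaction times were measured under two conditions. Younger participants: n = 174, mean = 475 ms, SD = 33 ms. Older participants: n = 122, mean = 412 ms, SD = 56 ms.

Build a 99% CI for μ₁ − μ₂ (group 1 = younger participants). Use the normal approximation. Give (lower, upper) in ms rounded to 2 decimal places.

(48.44, 77.56)

Standard errors of each mean: 33/√174 = 2.5017 and 56/√122 = 5.0700.
SE(x̄₁ − x̄₂) = √(2.5017² + 5.0700²) = 5.6536 for independent samples with unequal variances.
With z* = 2.576, the margin is 2.576 × 5.6536 = 14.5637.
x̄₁ − x̄₂ = 475 − 412 = 63.0000; the interval is 63.0000 ± 14.5637 = (48.44, 77.56).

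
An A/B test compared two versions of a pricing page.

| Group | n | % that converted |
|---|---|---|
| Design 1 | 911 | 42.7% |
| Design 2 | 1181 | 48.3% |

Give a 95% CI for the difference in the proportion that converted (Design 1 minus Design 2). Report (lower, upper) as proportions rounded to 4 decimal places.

(-0.0989, -0.0131)

The two standard errors are √(0.4270×0.5730/911) = 0.01639 and √(0.4830×0.5170/1181) = 0.01454.
Because the samples are independent, SE_diff = √(0.01639² + 0.01454²) = 0.02191.
Using z* = 1.960 for 95%, ME = 1.960 × 0.02191 = 0.04294.
p̂₁ − p̂₂ = -0.0560; interval -0.0560 ± 0.04294 gives (-0.0989, -0.0131).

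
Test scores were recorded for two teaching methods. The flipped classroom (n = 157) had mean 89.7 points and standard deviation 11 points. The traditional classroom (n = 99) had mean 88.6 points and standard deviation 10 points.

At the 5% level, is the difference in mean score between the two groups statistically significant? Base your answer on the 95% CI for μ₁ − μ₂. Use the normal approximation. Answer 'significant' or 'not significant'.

not significant

Per-group SEs: s₁/√n₁ = 11/√157 = 0.8779, s₂/√n₂ = 10/√99 = 1.0050.
Unpooled SE of the difference: √(0.77070841 + 1.010025) = 1.3344.
Margin of error = z* · SE = 1.960 × 1.3344 = 2.6154.
x̄₁ − x̄₂ = 89.7 − 88.6 = 1.1000.
CI: 1.1000 ± 2.6154 = (-1.5154, 3.7154).
The interval (-1.5154, 3.7154) contains 0, so the difference is not significant.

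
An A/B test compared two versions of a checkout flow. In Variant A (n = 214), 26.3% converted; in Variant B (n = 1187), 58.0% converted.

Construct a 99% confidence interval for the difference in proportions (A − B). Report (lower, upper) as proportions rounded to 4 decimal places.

(-0.4029, -0.2311)

The two standard errors are √(0.2630×0.7370/214) = 0.03010 and √(0.5800×0.4200/1187) = 0.01433.
Because the samples are independent, SE_diff = √(0.03010² + 0.01433²) = 0.03334.
Using z* = 2.576 for 99%, ME = 2.576 × 0.03334 = 0.08588.
p̂₁ − p̂₂ = -0.3170; interval -0.3170 ± 0.08588 gives (-0.4029, -0.2311).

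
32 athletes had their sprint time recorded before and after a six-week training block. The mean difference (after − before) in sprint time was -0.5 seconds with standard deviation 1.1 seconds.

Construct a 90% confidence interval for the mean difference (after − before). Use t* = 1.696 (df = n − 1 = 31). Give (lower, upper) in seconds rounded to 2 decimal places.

This is a matched-pairs design, so SE = s_d/√n = 1.1/√32 = 0.1945.
Margin = 1.696 × 0.1945 = 0.3299; the interval is -0.5 ± 0.3299 = (-0.83, -0.17).

(-0.83, -0.17)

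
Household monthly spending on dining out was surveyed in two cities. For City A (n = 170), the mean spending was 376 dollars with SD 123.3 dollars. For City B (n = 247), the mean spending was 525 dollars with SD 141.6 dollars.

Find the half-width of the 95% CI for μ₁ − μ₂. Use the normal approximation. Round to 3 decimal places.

25.601

Standard errors of each mean: 123.3/√170 = 9.4567 and 141.6/√247 = 9.0098.
SE(x̄₁ − x̄₂) = √(9.4567² + 9.0098²) = 13.0616 for independent samples with unequal variances.
With z* = 1.960, the margin is 1.960 × 13.0616 = 25.6007.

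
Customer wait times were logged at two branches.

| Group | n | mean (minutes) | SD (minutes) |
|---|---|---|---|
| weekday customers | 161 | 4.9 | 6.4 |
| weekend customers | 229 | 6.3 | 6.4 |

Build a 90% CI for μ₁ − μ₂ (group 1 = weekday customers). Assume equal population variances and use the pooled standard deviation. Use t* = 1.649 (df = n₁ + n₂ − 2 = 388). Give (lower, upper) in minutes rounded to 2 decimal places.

(-2.49, -0.31)

s_p = √[((n₁−1)s₁² + (n₂−1)s₂²)/(n₁+n₂−2)] = √[(160·6.4² + 228·6.4²)/388] = 6.4000.
SE = 6.4000·√(1/161 + 1/229) = 0.6582.
With t* = 1.649, margin = 1.649 × 0.6582 = 1.0854.
x̄₁ − x̄₂ = 4.9 − 6.3 = -1.4000; interval -1.4000 ± 1.0854 = (-2.49, -0.31).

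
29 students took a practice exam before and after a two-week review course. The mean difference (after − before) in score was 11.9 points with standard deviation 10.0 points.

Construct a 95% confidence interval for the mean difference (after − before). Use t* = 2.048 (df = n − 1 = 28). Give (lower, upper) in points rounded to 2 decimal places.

(8.10, 15.70)

This is a matched-pairs design, so SE = s_d/√n = 10.0/√29 = 1.8570.
Margin = 2.048 × 1.8570 = 3.8031; the interval is 11.9 ± 3.8031 = (8.10, 15.70).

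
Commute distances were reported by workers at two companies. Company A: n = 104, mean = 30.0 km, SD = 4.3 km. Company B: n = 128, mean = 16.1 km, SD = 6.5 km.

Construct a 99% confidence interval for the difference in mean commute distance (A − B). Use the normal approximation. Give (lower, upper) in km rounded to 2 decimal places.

Standard errors of each mean: 4.3/√104 = 0.4216 and 6.5/√128 = 0.5745.
SE(x̄₁ − x̄₂) = √(0.4216² + 0.5745²) = 0.7126 for independent samples with unequal variances.
With z* = 2.576, the margin is 2.576 × 0.7126 = 1.8357.
x̄₁ − x̄₂ = 30.0 − 16.1 = 13.9000; the interval is 13.9000 ± 1.8357 = (12.06, 15.74).

(12.06, 15.74)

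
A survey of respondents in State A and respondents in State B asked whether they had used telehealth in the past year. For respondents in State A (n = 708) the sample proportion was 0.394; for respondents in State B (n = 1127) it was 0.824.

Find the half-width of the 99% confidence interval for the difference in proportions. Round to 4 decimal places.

0.0556

SE₁ = √(p̂₁(1−p̂₁)/n₁) = √(0.3940·0.6060/708) = 0.01836; SE₂ = √(0.8240·0.1760/1127) = 0.01134.
Independent samples: SE of the difference = √(SE₁² + SE₂²) = √(0.0003370896 + 0.0001285956) = 0.02158.
z* for 99% confidence is 2.576, so the margin of error is 2.576 × 0.02158 = 0.05559.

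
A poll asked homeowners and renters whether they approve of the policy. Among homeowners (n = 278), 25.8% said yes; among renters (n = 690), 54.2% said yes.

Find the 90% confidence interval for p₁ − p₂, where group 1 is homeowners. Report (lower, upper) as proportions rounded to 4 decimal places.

The two standard errors are √(0.2580×0.7420/278) = 0.02624 and √(0.5420×0.4580/690) = 0.01897.
Because the samples are independent, SE_diff = √(0.02624² + 0.01897²) = 0.03238.
Using z* = 1.645 for 90%, ME = 1.645 × 0.03238 = 0.05327.
p̂₁ − p̂₂ = -0.2840; interval -0.2840 ± 0.05327 gives (-0.3373, -0.2307).

(-0.3373, -0.2307)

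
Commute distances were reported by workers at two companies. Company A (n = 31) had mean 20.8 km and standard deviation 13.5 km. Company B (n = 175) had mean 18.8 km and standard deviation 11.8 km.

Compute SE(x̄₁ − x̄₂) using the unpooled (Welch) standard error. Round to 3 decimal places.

2.584

Per-group SEs: s₁/√n₁ = 13.5/√31 = 2.4247, s₂/√n₂ = 11.8/√175 = 0.8920.
Unpooled SE of the difference: √(5.87917009 + 0.795664) = 2.5836.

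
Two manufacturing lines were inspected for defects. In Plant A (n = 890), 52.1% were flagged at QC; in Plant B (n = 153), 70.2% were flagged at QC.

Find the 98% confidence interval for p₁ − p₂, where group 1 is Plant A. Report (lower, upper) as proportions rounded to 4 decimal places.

Each SE is √(p̂(1−p̂)/n): √(0.5210·0.4790/890) = 0.01675 and √(0.7020·0.2980/153) = 0.03698.
SE(p̂₁ − p̂₂) = √(SE₁² + SE₂²) = √(0.0002805625 + 0.0013675204) = 0.04060, since the two samples are independent.
At 98% confidence z* = 2.326; margin = 2.326 × 0.04060 = 0.09444.
The difference is 0.5210 − 0.7020 = -0.1810, so the interval is -0.1810 ± 0.09444 = (-0.2754, -0.0866).

(-0.2754, -0.0866)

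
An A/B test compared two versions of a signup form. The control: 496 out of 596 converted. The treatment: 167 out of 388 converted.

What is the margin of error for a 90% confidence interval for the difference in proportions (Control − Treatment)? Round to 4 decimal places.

p̂₁ = 496/596 = 0.8322 and p̂₂ = 167/388 = 0.4304.
SE₁ = √(p̂₁(1−p̂₁)/n₁) = √(0.8322·0.1678/596) = 0.01531; SE₂ = √(0.4304·0.5696/388) = 0.02514.
Independent samples: SE of the difference = √(SE₁² + SE₂²) = √(0.0002343961 + 0.0006320196) = 0.02943.
z* for 90% confidence is 1.645, so the margin of error is 1.645 × 0.02943 = 0.04841.

0.0484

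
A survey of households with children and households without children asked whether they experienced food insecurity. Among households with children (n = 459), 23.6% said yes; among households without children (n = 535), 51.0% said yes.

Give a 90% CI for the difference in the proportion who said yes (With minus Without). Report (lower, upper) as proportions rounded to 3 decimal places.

The two standard errors are √(0.2360×0.7640/459) = 0.01982 and √(0.5100×0.4900/535) = 0.02161.
Because the samples are independent, SE_diff = √(0.01982² + 0.02161²) = 0.02932.
Using z* = 1.645 for 90%, ME = 1.645 × 0.02932 = 0.04823.
p̂₁ − p̂₂ = -0.2740; interval -0.2740 ± 0.04823 gives (-0.322, -0.226).

(-0.322, -0.226)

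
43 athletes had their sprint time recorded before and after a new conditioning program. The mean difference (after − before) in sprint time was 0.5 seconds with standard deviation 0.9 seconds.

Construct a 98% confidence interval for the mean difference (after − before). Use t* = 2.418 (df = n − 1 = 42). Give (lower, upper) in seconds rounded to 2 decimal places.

(0.17, 0.83)

This is a matched-pairs design, so SE = s_d/√n = 0.9/√43 = 0.1372.
Margin = 2.418 × 0.1372 = 0.3317; the interval is 0.5 ± 0.3317 = (0.17, 0.83).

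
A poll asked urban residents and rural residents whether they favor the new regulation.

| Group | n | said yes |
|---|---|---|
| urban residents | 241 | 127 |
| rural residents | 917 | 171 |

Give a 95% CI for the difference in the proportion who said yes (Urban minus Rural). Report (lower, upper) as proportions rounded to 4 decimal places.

(0.2726, 0.4084)

p̂₁ = 127/241 = 0.5270 and p̂₂ = 171/917 = 0.1865.
SE₁ = √(p̂₁(1−p̂₁)/n₁) = √(0.5270·0.4730/241) = 0.03216; SE₂ = √(0.1865·0.8135/917) = 0.01286.
Independent samples: SE of the difference = √(SE₁² + SE₂²) = √(0.0010342656 + 0.0001653796) = 0.03464.
z* for 95% confidence is 1.960, so the margin of error is 1.960 × 0.03464 = 0.06789.
Point estimate p̂₁ − p̂₂ = 0.5270 − 0.1865 = 0.3405.
0.3405 ± 0.06789 → (0.2726, 0.4084).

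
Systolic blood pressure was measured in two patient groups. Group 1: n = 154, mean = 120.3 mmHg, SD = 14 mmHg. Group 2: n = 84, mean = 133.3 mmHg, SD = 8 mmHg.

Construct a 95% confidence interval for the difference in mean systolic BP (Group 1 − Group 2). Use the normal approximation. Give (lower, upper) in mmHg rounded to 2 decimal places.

(-15.80, -10.20)

Per-group SEs: s₁/√n₁ = 14/√154 = 1.1282, s₂/√n₂ = 8/√84 = 0.8729.
Unpooled SE of the difference: √(1.27283524 + 0.76195441) = 1.4265.
Margin of error = z* · SE = 1.960 × 1.4265 = 2.7959.
x̄₁ − x̄₂ = 120.3 − 133.3 = -13.0000.
CI: -13.0000 ± 2.7959 = (-15.80, -10.20).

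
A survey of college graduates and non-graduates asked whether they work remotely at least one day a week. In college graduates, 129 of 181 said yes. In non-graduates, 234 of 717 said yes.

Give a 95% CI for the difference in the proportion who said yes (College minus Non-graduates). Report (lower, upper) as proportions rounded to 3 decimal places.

(0.312, 0.461)

Sample proportions: 129/181 = 0.7127, 234/717 = 0.3264.
Each SE is √(p̂(1−p̂)/n): √(0.7127·0.2873/181) = 0.03363 and √(0.3264·0.6736/717) = 0.01751.
SE(p̂₁ − p̂₂) = √(SE₁² + SE₂²) = √(0.0011309769 + 0.0003066001) = 0.03792, since the two samples are independent.
At 95% confidence z* = 1.960; margin = 1.960 × 0.03792 = 0.07432.
The difference is 0.7127 − 0.3264 = 0.3863, so the interval is 0.3863 ± 0.07432 = (0.312, 0.461).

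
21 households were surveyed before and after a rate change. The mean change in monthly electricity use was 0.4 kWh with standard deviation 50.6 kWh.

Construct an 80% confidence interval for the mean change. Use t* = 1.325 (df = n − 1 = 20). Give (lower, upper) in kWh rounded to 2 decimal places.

This is a matched-pairs design, so SE = s_d/√n = 50.6/√21 = 11.0418.
Margin = 1.325 × 11.0418 = 14.6304; the interval is 0.4 ± 14.6304 = (-14.23, 15.03).

(-14.23, 15.03)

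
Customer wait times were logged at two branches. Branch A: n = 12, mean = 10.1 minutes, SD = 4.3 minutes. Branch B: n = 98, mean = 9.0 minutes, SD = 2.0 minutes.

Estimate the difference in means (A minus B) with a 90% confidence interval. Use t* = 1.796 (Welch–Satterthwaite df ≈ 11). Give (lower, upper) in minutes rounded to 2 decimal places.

Standard errors of each mean: 4.3/√12 = 1.2413 and 2.0/√98 = 0.2020.
SE(x̄₁ − x̄₂) = √(1.2413² + 0.2020²) = 1.2576 for independent samples with unequal variances.
With t* = 1.796, the margin is 1.796 × 1.2576 = 2.2586.
x̄₁ − x̄₂ = 10.1 − 9.0 = 1.1000; the interval is 1.1000 ± 2.2586 = (-1.16, 3.36).

(-1.16, 3.36)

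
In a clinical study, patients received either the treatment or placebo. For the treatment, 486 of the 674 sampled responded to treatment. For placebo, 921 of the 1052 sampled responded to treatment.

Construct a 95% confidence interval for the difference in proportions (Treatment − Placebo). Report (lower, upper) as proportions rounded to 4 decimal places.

First, p̂₁ = 486/674 = 0.7211; p̂₂ = 921/1052 = 0.8755.
The two standard errors are √(0.7211×0.2789/674) = 0.01727 and √(0.8755×0.1245/1052) = 0.01018.
Because the samples are independent, SE_diff = √(0.01727² + 0.01018²) = 0.02005.
Using z* = 1.960 for 95%, ME = 1.960 × 0.02005 = 0.03930.
p̂₁ − p̂₂ = -0.1544; interval -0.1544 ± 0.03930 gives (-0.1937, -0.1151).

(-0.1937, -0.1151)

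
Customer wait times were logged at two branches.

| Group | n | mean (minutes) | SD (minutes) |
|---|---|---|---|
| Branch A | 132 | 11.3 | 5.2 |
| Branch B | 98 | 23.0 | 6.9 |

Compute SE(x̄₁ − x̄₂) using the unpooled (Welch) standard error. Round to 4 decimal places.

0.8311

Standard errors of each mean: 5.2/√132 = 0.4526 and 6.9/√98 = 0.6970.
SE(x̄₁ − x̄₂) = √(0.4526² + 0.6970²) = 0.8311 for independent samples with unequal variances.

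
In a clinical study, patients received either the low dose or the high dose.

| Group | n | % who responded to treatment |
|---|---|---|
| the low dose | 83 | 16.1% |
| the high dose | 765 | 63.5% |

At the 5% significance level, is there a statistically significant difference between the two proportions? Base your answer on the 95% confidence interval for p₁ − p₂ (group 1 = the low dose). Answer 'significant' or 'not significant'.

significant

Each SE is √(p̂(1−p̂)/n): √(0.1610·0.8390/83) = 0.04034 and √(0.6350·0.3650/765) = 0.01741.
SE(p̂₁ − p̂₂) = √(SE₁² + SE₂²) = √(0.0016273156 + 0.0003031081) = 0.04394, since the two samples are independent.
At 95% confidence z* = 1.960; margin = 1.960 × 0.04394 = 0.08612.
The difference is 0.1610 − 0.6350 = -0.4740, so the interval is -0.4740 ± 0.08612 = (-0.56012, -0.38788).
The interval (-0.56012, -0.38788) does not contain 0, so the difference is significant.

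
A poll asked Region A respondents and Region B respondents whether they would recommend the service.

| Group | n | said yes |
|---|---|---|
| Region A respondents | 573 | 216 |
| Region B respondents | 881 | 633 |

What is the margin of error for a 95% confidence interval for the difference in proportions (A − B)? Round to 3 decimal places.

0.050

Sample proportions: 216/573 = 0.3770, 633/881 = 0.7185.
Each SE is √(p̂(1−p̂)/n): √(0.3770·0.6230/573) = 0.02025 and √(0.7185·0.2815/881) = 0.01515.
SE(p̂₁ − p̂₂) = √(SE₁² + SE₂²) = √(0.0004100625 + 0.0002295225) = 0.02529, since the two samples are independent.
At 95% confidence z* = 1.960; margin = 1.960 × 0.02529 = 0.04957.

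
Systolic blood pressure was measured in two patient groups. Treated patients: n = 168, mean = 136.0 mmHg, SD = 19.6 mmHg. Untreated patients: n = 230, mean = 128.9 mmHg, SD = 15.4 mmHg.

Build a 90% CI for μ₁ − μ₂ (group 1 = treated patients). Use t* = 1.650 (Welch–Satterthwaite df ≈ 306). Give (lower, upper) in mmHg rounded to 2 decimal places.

Standard errors of each mean: 19.6/√168 = 1.5122 and 15.4/√230 = 1.0154.
SE(x̄₁ − x̄₂) = √(1.5122² + 1.0154²) = 1.8215 for independent samples with unequal variances.
With t* = 1.650, the margin is 1.650 × 1.8215 = 3.0055.
x̄₁ − x̄₂ = 136.0 − 128.9 = 7.1000; the interval is 7.1000 ± 3.0055 = (4.09, 10.11).

(4.09, 10.11)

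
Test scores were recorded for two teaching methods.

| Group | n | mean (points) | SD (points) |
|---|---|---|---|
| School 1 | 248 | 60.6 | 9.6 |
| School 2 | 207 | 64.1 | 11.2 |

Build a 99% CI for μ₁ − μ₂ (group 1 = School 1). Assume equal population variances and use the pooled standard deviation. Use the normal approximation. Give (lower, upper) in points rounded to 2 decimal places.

(-6.01, -0.99)

s_p = √[((n₁−1)s₁² + (n₂−1)s₂²)/(n₁+n₂−2)] = √[(247·9.6² + 206·11.2²)/453] = 10.3583.
SE = 10.3583·√(1/248 + 1/207) = 0.9752.
With z* = 2.576, margin = 2.576 × 0.9752 = 2.5121.
x̄₁ − x̄₂ = 60.6 − 64.1 = -3.5000; interval -3.5000 ± 2.5121 = (-6.01, -0.99).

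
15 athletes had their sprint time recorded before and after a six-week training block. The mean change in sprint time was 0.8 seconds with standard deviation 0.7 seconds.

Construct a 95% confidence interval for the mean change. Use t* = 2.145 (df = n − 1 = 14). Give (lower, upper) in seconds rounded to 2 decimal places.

This is a matched-pairs design, so SE = s_d/√n = 0.7/√15 = 0.1807.
Margin = 2.145 × 0.1807 = 0.3876; the interval is 0.8 ± 0.3876 = (0.41, 1.19).

(0.41, 1.19)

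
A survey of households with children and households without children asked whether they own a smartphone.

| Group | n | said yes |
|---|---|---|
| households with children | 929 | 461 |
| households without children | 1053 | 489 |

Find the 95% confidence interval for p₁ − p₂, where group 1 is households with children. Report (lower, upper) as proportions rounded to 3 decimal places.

(-0.012, 0.076)

First, p̂₁ = 461/929 = 0.4962; p̂₂ = 489/1053 = 0.4644.
The two standard errors are √(0.4962×0.5038/929) = 0.01640 and √(0.4644×0.5356/1053) = 0.01537.
Because the samples are independent, SE_diff = √(0.01640² + 0.01537²) = 0.02248.
Using z* = 1.960 for 95%, ME = 1.960 × 0.02248 = 0.04406.
p̂₁ − p̂₂ = 0.0318; interval 0.0318 ± 0.04406 gives (-0.012, 0.076).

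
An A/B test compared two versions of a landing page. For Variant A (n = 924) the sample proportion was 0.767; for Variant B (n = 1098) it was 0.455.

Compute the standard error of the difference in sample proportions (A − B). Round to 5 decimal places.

Each SE is √(p̂(1−p̂)/n): √(0.7670·0.2330/924) = 0.01391 and √(0.4550·0.5450/1098) = 0.01503.
SE(p̂₁ − p̂₂) = √(SE₁² + SE₂²) = √(0.0001934881 + 0.0002259009) = 0.02048, since the two samples are independent.

0.02048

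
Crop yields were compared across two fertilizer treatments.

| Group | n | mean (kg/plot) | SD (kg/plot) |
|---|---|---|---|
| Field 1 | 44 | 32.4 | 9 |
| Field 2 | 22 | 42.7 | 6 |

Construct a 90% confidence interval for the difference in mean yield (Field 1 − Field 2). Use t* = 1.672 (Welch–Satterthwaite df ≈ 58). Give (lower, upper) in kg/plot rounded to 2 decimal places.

(-13.42, -7.18)

SE₁ = s₁/√n₁ = 9/√44 = 1.3568; SE₂ = 6/√22 = 1.2792.
Independent samples, unequal variances: SE_diff = √(SE₁² + SE₂²) = √(1.84090624 + 1.63635264) = 1.8647.
t* = 1.672, so margin of error = 1.672 × 1.8647 = 3.1178.
Difference in means = 32.4 − 42.7 = -10.3000.
-10.3000 ± 3.1178 → (-13.42, -7.18).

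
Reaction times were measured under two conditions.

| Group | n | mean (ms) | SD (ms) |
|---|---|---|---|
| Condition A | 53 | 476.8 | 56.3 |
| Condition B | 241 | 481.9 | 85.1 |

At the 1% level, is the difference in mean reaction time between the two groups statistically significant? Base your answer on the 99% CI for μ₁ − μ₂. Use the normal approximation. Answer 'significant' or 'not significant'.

not significant

Per-group SEs: s₁/√n₁ = 56.3/√53 = 7.7334, s₂/√n₂ = 85.1/√241 = 5.4818.
Unpooled SE of the difference: √(59.80547556 + 30.05013124) = 9.4792.
Margin of error = z* · SE = 2.576 × 9.4792 = 24.4184.
x̄₁ − x̄₂ = 476.8 − 481.9 = -5.1000.
CI: -5.1000 ± 24.4184 = (-29.5184, 19.3184).
The interval (-29.5184, 19.3184) contains 0, so the difference is not significant.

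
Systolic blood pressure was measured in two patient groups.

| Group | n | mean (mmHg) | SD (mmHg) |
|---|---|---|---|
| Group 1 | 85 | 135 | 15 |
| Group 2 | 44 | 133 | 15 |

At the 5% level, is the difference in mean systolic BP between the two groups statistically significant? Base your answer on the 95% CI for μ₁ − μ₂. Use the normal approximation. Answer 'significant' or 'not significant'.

Standard errors of each mean: 15/√85 = 1.6270 and 15/√44 = 2.2613.
SE(x̄₁ − x̄₂) = √(1.6270² + 2.2613²) = 2.7858 for independent samples with unequal variances.
With z* = 1.960, the margin is 1.960 × 2.7858 = 5.4602.
x̄₁ − x̄₂ = 135 − 133 = 2.0000; the interval is 2.0000 ± 5.4602 = (-3.4602, 7.4602).
The interval (-3.4602, 7.4602) contains 0, so the difference is not significant.

not significant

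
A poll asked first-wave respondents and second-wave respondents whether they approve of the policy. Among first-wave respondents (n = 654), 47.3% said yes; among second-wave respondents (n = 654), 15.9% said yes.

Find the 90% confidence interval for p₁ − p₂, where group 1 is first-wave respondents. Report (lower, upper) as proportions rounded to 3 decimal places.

(0.274, 0.354)

SE₁ = √(p̂₁(1−p̂₁)/n₁) = √(0.4730·0.5270/654) = 0.01952; SE₂ = √(0.1590·0.8410/654) = 0.01430.
Independent samples: SE of the difference = √(SE₁² + SE₂²) = √(0.0003810304 + 0.00020449) = 0.02420.
z* for 90% confidence is 1.645, so the margin of error is 1.645 × 0.02420 = 0.03981.
Point estimate p̂₁ − p̂₂ = 0.4730 − 0.1590 = 0.3140.
0.3140 ± 0.03981 → (0.274, 0.354).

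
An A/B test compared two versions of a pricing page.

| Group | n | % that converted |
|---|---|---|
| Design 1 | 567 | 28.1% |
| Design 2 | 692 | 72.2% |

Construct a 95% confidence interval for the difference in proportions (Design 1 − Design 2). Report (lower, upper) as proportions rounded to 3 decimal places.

(-0.491, -0.391)

SE₁ = √(p̂₁(1−p̂₁)/n₁) = √(0.2810·0.7190/567) = 0.01888; SE₂ = √(0.7220·0.2780/692) = 0.01703.
Independent samples: SE of the difference = √(SE₁² + SE₂²) = √(0.0003564544 + 0.0002900209) = 0.02543.
z* for 95% confidence is 1.960, so the margin of error is 1.960 × 0.02543 = 0.04984.
Point estimate p̂₁ − p̂₂ = 0.2810 − 0.7220 = -0.4410.
-0.4410 ± 0.04984 → (-0.491, -0.391).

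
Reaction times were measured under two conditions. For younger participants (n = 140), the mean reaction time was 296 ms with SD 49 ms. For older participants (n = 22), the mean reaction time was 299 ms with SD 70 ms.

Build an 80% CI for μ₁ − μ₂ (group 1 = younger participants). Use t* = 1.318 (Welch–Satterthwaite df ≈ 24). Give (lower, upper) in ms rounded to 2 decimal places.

Per-group SEs: s₁/√n₁ = 49/√140 = 4.1413, s₂/√n₂ = 70/√22 = 14.9241.
Unpooled SE of the difference: √(17.15036569 + 222.72876081) = 15.4880.
Margin of error = t* · SE = 1.318 × 15.4880 = 20.4132.
x̄₁ − x̄₂ = 296 − 299 = -3.0000.
CI: -3.0000 ± 20.4132 = (-23.41, 17.41).

(-23.41, 17.41)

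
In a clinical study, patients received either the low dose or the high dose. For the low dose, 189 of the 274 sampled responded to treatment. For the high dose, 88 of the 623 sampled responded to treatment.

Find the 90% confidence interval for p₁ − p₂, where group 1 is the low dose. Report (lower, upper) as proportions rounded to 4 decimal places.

(0.4971, 0.5999)

First, p̂₁ = 189/274 = 0.6898; p̂₂ = 88/623 = 0.1413.
The two standard errors are √(0.6898×0.3102/274) = 0.02795 and √(0.1413×0.8587/623) = 0.01396.
Because the samples are independent, SE_diff = √(0.02795² + 0.01396²) = 0.03124.
Using z* = 1.645 for 90%, ME = 1.645 × 0.03124 = 0.05139.
p̂₁ − p̂₂ = 0.5485; interval 0.5485 ± 0.05139 gives (0.4971, 0.5999).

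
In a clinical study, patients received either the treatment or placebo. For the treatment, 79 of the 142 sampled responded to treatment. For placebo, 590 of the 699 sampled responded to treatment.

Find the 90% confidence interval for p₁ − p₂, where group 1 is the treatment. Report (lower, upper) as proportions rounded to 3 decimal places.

p̂₁ = 79/142 = 0.5563 and p̂₂ = 590/699 = 0.8441.
SE₁ = √(p̂₁(1−p̂₁)/n₁) = √(0.5563·0.4437/142) = 0.04169; SE₂ = √(0.8441·0.1559/699) = 0.01372.
Independent samples: SE of the difference = √(SE₁² + SE₂²) = √(0.0017380561 + 0.0001882384) = 0.04389.
z* for 90% confidence is 1.645, so the margin of error is 1.645 × 0.04389 = 0.07220.
Point estimate p̂₁ − p̂₂ = 0.5563 − 0.8441 = -0.2878.
-0.2878 ± 0.07220 → (-0.360, -0.216).

(-0.360, -0.216)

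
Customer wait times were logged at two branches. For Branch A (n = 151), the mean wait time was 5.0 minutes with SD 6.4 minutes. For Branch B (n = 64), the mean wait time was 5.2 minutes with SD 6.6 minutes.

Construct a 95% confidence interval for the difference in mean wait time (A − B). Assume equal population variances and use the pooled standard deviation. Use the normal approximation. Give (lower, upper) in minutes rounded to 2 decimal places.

s_p = √[((n₁−1)s₁² + (n₂−1)s₂²)/(n₁+n₂−2)] = √[(150·6.4² + 63·6.6²)/213] = 6.4598.
SE = 6.4598·√(1/151 + 1/64) = 0.9635.
With z* = 1.960, margin = 1.960 × 0.9635 = 1.8885.
x̄₁ − x̄₂ = 5.0 − 5.2 = -0.2000; interval -0.2000 ± 1.8885 = (-2.09, 1.69).

(-2.09, 1.69)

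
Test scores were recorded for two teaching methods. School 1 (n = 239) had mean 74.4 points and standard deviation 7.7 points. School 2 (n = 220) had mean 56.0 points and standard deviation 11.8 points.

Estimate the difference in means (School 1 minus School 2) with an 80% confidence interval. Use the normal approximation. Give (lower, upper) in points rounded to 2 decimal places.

(17.20, 19.60)

Standard errors of each mean: 7.7/√239 = 0.4981 and 11.8/√220 = 0.7956.
SE(x̄₁ − x̄₂) = √(0.4981² + 0.7956²) = 0.9387 for independent samples with unequal variances.
With z* = 1.282, the margin is 1.282 × 0.9387 = 1.2034.
x̄₁ − x̄₂ = 74.4 − 56.0 = 18.4000; the interval is 18.4000 ± 1.2034 = (17.20, 19.60).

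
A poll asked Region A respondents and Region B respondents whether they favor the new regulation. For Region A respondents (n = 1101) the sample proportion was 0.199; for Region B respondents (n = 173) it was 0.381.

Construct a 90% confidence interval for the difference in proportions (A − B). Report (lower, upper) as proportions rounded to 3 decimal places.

(-0.246, -0.118)

The two standard errors are √(0.1990×0.8010/1101) = 0.01203 and √(0.3810×0.6190/173) = 0.03692.
Because the samples are independent, SE_diff = √(0.01203² + 0.03692²) = 0.03883.
Using z* = 1.645 for 90%, ME = 1.645 × 0.03883 = 0.06388.
p̂₁ − p̂₂ = -0.1820; interval -0.1820 ± 0.06388 gives (-0.246, -0.118).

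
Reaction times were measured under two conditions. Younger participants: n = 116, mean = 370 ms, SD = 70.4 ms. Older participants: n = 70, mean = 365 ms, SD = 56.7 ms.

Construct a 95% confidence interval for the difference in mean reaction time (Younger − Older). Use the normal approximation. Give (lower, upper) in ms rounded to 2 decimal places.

(-13.45, 23.45)

SE₁ = s₁/√n₁ = 70.4/√116 = 6.5365; SE₂ = 56.7/√70 = 6.7769.
Independent samples, unequal variances: SE_diff = √(SE₁² + SE₂²) = √(42.72583225 + 45.92637361) = 9.4155.
z* = 1.960, so margin of error = 1.960 × 9.4155 = 18.4544.
Difference in means = 370 − 365 = 5.0000.
5.0000 ± 18.4544 → (-13.45, 23.45).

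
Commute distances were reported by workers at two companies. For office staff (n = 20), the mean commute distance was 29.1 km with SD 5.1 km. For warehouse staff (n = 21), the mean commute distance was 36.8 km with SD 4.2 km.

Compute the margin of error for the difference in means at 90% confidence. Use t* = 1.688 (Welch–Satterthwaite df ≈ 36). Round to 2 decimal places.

2.47

SE₁ = s₁/√n₁ = 5.1/√20 = 1.1404; SE₂ = 4.2/√21 = 0.9165.
Independent samples, unequal variances: SE_diff = √(SE₁² + SE₂²) = √(1.30051216 + 0.83997225) = 1.4630.
t* = 1.688, so margin of error = 1.688 × 1.4630 = 2.4695.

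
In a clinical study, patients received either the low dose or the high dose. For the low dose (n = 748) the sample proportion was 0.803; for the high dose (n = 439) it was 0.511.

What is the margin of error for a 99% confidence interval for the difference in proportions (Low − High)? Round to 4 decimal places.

SE₁ = √(p̂₁(1−p̂₁)/n₁) = √(0.8030·0.1970/748) = 0.01454; SE₂ = √(0.5110·0.4890/439) = 0.02386.
Independent samples: SE of the difference = √(SE₁² + SE₂²) = √(0.0002114116 + 0.0005692996) = 0.02794.
z* for 99% confidence is 2.576, so the margin of error is 2.576 × 0.02794 = 0.07197.

0.0720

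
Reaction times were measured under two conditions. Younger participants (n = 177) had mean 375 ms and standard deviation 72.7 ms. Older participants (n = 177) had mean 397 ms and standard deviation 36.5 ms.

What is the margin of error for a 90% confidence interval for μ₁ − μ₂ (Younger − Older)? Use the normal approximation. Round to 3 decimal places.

10.058

SE₁ = s₁/√n₁ = 72.7/√177 = 5.4645; SE₂ = 36.5/√177 = 2.7435.
Independent samples, unequal variances: SE_diff = √(SE₁² + SE₂²) = √(29.86076025 + 7.52679225) = 6.1145.
z* = 1.645, so margin of error = 1.645 × 6.1145 = 10.0584.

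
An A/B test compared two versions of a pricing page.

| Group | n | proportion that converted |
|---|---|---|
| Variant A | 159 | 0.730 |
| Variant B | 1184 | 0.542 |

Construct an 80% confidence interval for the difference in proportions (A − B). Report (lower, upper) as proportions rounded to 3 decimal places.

SE₁ = √(p̂₁(1−p̂₁)/n₁) = √(0.7300·0.2700/159) = 0.03521; SE₂ = √(0.5420·0.4580/1184) = 0.01448.
Independent samples: SE of the difference = √(SE₁² + SE₂²) = √(0.0012397441 + 0.0002096704) = 0.03807.
z* for 80% confidence is 1.282, so the margin of error is 1.282 × 0.03807 = 0.04881.
Point estimate p̂₁ − p̂₂ = 0.7300 − 0.5420 = 0.1880.
0.1880 ± 0.04881 → (0.139, 0.237).

(0.139, 0.237)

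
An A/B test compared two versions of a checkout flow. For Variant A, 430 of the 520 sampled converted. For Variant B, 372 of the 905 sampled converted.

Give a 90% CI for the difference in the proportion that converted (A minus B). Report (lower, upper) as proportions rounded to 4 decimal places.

Sample proportions: 430/520 = 0.8269, 372/905 = 0.4110.
Each SE is √(p̂(1−p̂)/n): √(0.8269·0.1731/520) = 0.01659 and √(0.4110·0.5890/905) = 0.01636.
SE(p̂₁ − p̂₂) = √(SE₁² + SE₂²) = √(0.0002752281 + 0.0002676496) = 0.02330, since the two samples are independent.
At 90% confidence z* = 1.645; margin = 1.645 × 0.02330 = 0.03833.
The difference is 0.8269 − 0.4110 = 0.4159, so the interval is 0.4159 ± 0.03833 = (0.3776, 0.4542).

(0.3776, 0.4542)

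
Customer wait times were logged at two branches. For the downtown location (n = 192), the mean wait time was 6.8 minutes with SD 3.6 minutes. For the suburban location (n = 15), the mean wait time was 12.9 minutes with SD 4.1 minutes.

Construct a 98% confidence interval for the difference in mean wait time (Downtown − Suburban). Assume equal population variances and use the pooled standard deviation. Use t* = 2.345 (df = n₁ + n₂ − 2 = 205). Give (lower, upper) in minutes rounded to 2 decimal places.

(-8.39, -3.81)

Pooled variance s_p² = [191·3.6² + 14·4.1²] / (192+15−2) = 13.2229, so s_p = 3.6363.
SE_diff = s_p·√(1/n₁ + 1/n₂) = 3.6363·√(1/192 + 1/15) = 0.9749.
t* = 2.345; margin = 2.345 × 0.9749 = 2.2861.
Difference = 6.8 − 12.9 = -6.1000.
-6.1000 ± 2.2861 → (-8.39, -3.81).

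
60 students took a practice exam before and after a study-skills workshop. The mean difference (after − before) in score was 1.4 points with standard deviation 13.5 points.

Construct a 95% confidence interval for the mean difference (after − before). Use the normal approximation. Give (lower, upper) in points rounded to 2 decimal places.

Paired design: SE = s_d/√n = 13.5/√60 = 1.7428.
z* = 1.960; margin of error = 1.960 × 1.7428 = 3.4159.
1.4 ± 3.4159 → (-2.02, 4.82).

(-2.02, 4.82)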